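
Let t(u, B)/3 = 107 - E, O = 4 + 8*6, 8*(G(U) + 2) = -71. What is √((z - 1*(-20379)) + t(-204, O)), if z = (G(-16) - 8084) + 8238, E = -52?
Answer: √335986/4 ≈ 144.91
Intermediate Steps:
G(U) = -87/8 (G(U) = -2 + (⅛)*(-71) = -2 - 71/8 = -87/8)
O = 52 (O = 4 + 48 = 52)
t(u, B) = 477 (t(u, B) = 3*(107 - 1*(-52)) = 3*(107 + 52) = 3*159 = 477)
z = 1145/8 (z = (-87/8 - 8084) + 8238 = -64759/8 + 8238 = 1145/8 ≈ 143.13)
√((z - 1*(-20379)) + t(-204, O)) = √((1145/8 - 1*(-20379)) + 477) = √((1145/8 + 20379) + 477) = √(164177/8 + 477) = √(167993/8) = √335986/4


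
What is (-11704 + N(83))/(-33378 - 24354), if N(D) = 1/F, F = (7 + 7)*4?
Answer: 655423/3232992 ≈ 0.20273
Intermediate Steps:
F = 56 (F = 14*4 = 56)
N(D) = 1/56
(-11704 + N(83))/(-33378 - 24354) = (-11704 + 1/56)/(-33378 - 24354) = -655423/56/(-57732) = -655423/56*(-1/57732) = 655423/3232992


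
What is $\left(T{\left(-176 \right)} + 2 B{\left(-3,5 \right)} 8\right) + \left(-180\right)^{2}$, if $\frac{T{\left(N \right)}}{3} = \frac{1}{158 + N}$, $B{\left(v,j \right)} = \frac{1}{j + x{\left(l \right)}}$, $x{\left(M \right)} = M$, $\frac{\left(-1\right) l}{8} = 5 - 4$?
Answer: $\frac{64789}{2} \approx 32395.0$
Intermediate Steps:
$l = -8$ ($l = - 8 \left(5 - 4\right) = \left(-8\right) 1 = -8$)
$B{\left(v,j \right)} = \frac{1}{-8 + j}$ ($B{\left(v,j \right)} = \frac{1}{j - 8} = \frac{1}{-8 + j}$)
$T{\left(N \right)} = \frac{3}{158 + N}$
$\left(T{\left(-176 \right)} + 2 B{\left(-3,5 \right)} 8\right) + \left(-180\right)^{2} = \left(\frac{3}{158 - 176} + \frac{2}{-8 + 5} \cdot 8\right) + \left(-180\right)^{2} = \left(\frac{3}{-18} + \frac{2}{-3} \cdot 8\right) + 32400 = \left(3 \left(- \frac{1}{18}\right) + 2 \left(- \frac{1}{3}\right) 8\right) + 32400 = \left(- \frac{1}{6} - \frac{16}{3}\right) + 32400 = - \frac{11}{2} + 32400 = \frac{64789}{2}$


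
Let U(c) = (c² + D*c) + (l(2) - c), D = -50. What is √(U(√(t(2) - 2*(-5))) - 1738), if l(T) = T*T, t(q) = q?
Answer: √(-1722 - 102*√3) ≈ 43.574*I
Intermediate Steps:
l(T) = T²
U(c) = 4 + c² - 51*c (U(c) = (c² - 50*c) + (2² - c) = (c² - 50*c) + (4 - c) = 4 + c² - 51*c)
√(U(√(t(2) - 2*(-5))) - 1738) = √((4 + (√(2 - 2*(-5)))² - 51*√(2 - 2*(-5))) - 1738) = √((4 + (√(2 + 10))² - 51*√(2 + 10)) - 1738) = √((4 + (√12)² - 102*√3) - 1738) = √((4 + (2*√3)² - 102*√3) - 1738) = √((4 + 12 - 102*√3) - 1738) = √((16 - 102*√3) - 1738) = √(-1722 - 102*√3)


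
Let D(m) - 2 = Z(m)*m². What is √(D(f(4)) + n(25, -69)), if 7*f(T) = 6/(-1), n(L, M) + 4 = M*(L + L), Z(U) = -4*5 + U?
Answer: 2*I*√2081261/49 ≈ 58.884*I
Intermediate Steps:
Z(U) = -20 + U
n(L, M) = -4 + 2*L*M (n(L, M) = -4 + M*(L + L) = -4 + M*(2*L) = -4 + 2*L*M)
f(T) = -6/7 (f(T) = (6/(-1))/7 = (6*(-1))/7 = (⅐)*(-6) = -6/7)
D(m) = 2 + m²*(-20 + m) (D(m) = 2 + (-20 + m)*m² = 2 + m²*(-20 + m))
√(D(f(4)) + n(25, -69)) = √((2 + (-6/7)²*(-20 - 6/7)) + (-4 + 2*25*(-69))) = √((2 + (36/49)*(-146/7)) + (-4 - 3450)) = √((2 - 5256/343) - 3454) = √(-4570/343 - 3454) = √(-1189292/343) = 2*I*√2081261/49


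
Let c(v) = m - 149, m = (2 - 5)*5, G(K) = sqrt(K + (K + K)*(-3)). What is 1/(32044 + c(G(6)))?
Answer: 1/31880 ≈ 3.1368e-5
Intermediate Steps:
G(K) = sqrt(5)*sqrt(-K) (G(K) = sqrt(K + (2*K)*(-3)) = sqrt(K - 6*K) = sqrt(-5*K) = sqrt(5)*sqrt(-K))
m = -15 (m = -3*5 = -15)
c(v) = -164 (c(v) = -15 - 149 = -164)
1/(32044 + c(G(6))) = 1/(32044 - 164) = 1/31880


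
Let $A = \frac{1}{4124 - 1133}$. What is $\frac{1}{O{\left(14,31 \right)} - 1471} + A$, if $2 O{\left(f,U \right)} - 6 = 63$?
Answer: $- \frac{3109}{8593143} \approx -0.0003618$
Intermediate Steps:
$A = \frac{1}{2991} \approx 0.00033434$
$O{\left(f,U \right)} = \frac{69}{2}$ ($O{\left(f,U \right)} = 3 + \frac{1}{2} \cdot 63 = 3 + \frac{63}{2} = \frac{69}{2}$)
$\frac{1}{O{\left(14,31 \right)} - 1471} + A = \frac{1}{\frac{69}{2} - 1471} + \frac{1}{2991} = \frac{1}{- \frac{2873}{2}} + \frac{1}{2991} = - \frac{2}{2873} + \frac{1}{2991} = - \frac{3109}{8593143}$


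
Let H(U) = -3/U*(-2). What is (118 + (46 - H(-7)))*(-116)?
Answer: -133864/7 ≈ -19123.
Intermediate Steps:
H(U) = 6/U
(118 + (46 - H(-7)))*(-116) = (118 + (46 - 6/(-7)))*(-116) = (118 + (46 - 6*(-1)/7))*(-116) = (118 + (46 - 1*(-6/7)))*(-116) = (118 + (46 + 6/7))*(-116) = (118 + 328/7)*(-116) = (1154/7)*(-116) = -133864/7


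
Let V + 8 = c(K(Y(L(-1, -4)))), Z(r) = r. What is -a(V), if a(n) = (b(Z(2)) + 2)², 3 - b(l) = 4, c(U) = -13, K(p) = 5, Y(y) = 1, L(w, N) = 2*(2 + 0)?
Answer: -1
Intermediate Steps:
L(w, N) = 4 (L(w, N) = 2*2 = 4)
b(l) = -1 (b(l) = 3 - 1*4 = 3 - 4 = -1)
V = -21 (V = -8 - 13 = -21)
a(n) = 1 (a(n) = (-1 + 2)² = 1² = 1)
-a(V) = -1*1 = -1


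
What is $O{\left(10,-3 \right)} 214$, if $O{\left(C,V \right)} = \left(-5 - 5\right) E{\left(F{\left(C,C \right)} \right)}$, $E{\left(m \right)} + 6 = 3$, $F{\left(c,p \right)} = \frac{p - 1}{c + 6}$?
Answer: $6420$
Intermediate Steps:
$F{\left(c,p \right)} = \frac{-1 + p}{6 + c}$
$E{\left(m \right)} = -3$ ($E{\left(m \right)} = -6 + 3 = -3$)
$O{\left(C,V \right)} = 30$ ($O{\left(C,V \right)} = \left(-5 - 5\right) \left(-3\right) = \left(-10\right) \left(-3\right) = 30$)
$O{\left(10,-3 \right)} 214 = 30 \cdot 214 = 6420$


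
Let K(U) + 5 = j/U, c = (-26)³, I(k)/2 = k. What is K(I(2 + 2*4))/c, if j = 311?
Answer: -211/351520 ≈ -0.00060025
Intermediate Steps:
I(k) = 2*k
c = -17576
K(U) = -5 + 311/U
K(I(2 + 2*4))/c = (-5 + 311/((2*(2 + 2*4))))/(-17576) = (-5 + 311/((2*(2 + 8))))*(-1/17576) = (-5 + 311/((2*10)))*(-1/17576) = (-5 + 311/20)*(-1/17576) = (211/20)*(-1/17576) = -211/351520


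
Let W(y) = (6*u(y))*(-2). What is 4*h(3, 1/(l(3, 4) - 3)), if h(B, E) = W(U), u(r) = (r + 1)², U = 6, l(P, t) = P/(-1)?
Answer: -2352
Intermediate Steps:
l(P, t) = -P (l(P, t) = P*(-1) = -P)
u(r) = (1 + r)²
W(y) = -12*(1 + y)² (W(y) = (6*(1 + y)²)*(-2) = -12*(1 + y)²)
h(B, E) = -588 (h(B, E) = -12*(1 + 6)² = -12*7² = -12*49 = -588)
4*h(3, 1/(l(3, 4) - 3)) = 4*(-588) = -2352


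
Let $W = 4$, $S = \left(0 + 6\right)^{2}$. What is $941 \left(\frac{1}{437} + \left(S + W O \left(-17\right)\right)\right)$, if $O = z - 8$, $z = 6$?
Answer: $\frac{70730265}{437} \approx 1.6185 \cdot 10^{5}$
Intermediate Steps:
$S = 36$ ($S = 6^{2} = 36$)
$O = -2$ ($O = 6 - 8 = -2$)
$941 \left(\frac{1}{437} + \left(S + W O \left(-17\right)\right)\right) = 941 \left(\frac{1}{437} + \left(36 + 4 \left(-2\right) \left(-17\right)\right)\right) = 941 \left(\frac{1}{437} + \left(36 - -136\right)\right) = 941 \left(\frac{1}{437} + \left(36 + 136\right)\right) = 941 \left(\frac{1}{437} + 172\right) = 941 \cdot \frac{75165}{437} = \frac{70730265}{437}$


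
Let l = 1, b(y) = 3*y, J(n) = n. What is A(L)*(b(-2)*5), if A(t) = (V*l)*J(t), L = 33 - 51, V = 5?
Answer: 2700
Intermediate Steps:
L = -18
A(t) = 5*t (A(t) = (5*1)*t = 5*t)
A(L)*(b(-2)*5) = (5*(-18))*((3*(-2))*5) = -(-540)*5 = -90*(-30) = 2700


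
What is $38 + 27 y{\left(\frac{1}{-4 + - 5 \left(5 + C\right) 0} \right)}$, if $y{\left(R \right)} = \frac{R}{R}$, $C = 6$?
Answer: $65$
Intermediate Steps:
$y{\left(R \right)} = 1$
$38 + 27 y{\left(\frac{1}{-4 + - 5 \left(5 + C\right) 0} \right)} = 38 + 27 \cdot 1 = 38 + 27 = 65$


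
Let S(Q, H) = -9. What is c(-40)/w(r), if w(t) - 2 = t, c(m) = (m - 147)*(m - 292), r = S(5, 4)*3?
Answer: -62084/25 ≈ -2483.4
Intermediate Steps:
r = -27 (r = -9*3 = -27)
c(m) = (-292 + m)*(-147 + m) (c(m) = (-147 + m)*(-292 + m) = (-292 + m)*(-147 + m))
w(t) = 2 + t
c(-40)/w(r) = (42924 + (-40)**2 - 439*(-40))/(2 - 27) = (42924 + 1600 + 17560)/(-25) = 62084*(-1/25) = -62084/25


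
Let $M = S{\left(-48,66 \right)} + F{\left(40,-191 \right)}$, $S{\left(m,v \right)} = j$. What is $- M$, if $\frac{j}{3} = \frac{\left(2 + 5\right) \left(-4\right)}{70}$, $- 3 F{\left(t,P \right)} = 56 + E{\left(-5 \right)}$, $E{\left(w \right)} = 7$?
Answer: $\frac{111}{5} \approx 22.2$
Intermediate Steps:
$F{\left(t,P \right)} = -21$ ($F{\left(t,P \right)} = - \frac{56 + 7}{3} = \left(- \frac{1}{3}\right) 63 = -21$)
$j = - \frac{6}{5}$ ($j = 3 \frac{\left(2 + 5\right) \left(-4\right)}{70} = 3 \cdot 7 \left(-4\right) \frac{1}{70} = 3 \left(\left(-28\right) \frac{1}{70}\right) = 3 \left(- \frac{2}{5}\right) = - \frac{6}{5} \approx -1.2$)
$S{\left(m,v \right)} = - \frac{6}{5}$
$M = - \frac{111}{5}$ ($M = - \frac{6}{5} - 21 = - \frac{111}{5} \approx -22.2$)
$- M = \left(-1\right) \left(- \frac{111}{5}\right) = \frac{111}{5}$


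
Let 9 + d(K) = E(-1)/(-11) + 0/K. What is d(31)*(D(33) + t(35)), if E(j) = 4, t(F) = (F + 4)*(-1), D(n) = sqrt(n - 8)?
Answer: 3502/11 ≈ 318.36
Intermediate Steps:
D(n) = sqrt(-8 + n)
t(F) = -4 - F (t(F) = (4 + F)*(-1) = -4 - F)
d(K) = -103/11 (d(K) = -9 + (4/(-11) + 0/K) = -9 + (4*(-1/11) + 0) = -9 + (-4/11 + 0) = -9 - 4/11 = -103/11)
d(31)*(D(33) + t(35)) = -103*(sqrt(-8 + 33) + (-4 - 1*35))/11 = -103*(sqrt(25) + (-4 - 35))/11 = -103*(5 - 39)/11 = -103/11*(-34) = 3502/11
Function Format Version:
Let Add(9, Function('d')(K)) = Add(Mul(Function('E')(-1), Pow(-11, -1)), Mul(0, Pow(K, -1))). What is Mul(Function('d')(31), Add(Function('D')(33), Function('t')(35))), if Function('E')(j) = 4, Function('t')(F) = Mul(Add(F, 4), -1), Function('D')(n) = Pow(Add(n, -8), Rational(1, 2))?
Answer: Rational(3502, 11) ≈ 318.36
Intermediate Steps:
Function('D')(n) = Pow(Add(-8, n), Rational(1, 2))
Function('t')(F) = Add(-4, Mul(-1, F)) (Function('t')(F) = Mul(Add(4, F), -1) = Add(-4, Mul(-1, F)))
Function('d')(K) = Rational(-103, 11) (Function('d')(K) = Add(-9, Add(Mul(4, Pow(-11, -1)), Mul(0, Pow(K, -1)))) = Add(-9, Add(Mul(4, Rational(-1, 11)), 0)) = Add(-9, Add(Rational(-4, 11), 0)) = Add(-9, Rational(-4, 11)) = Rational(-103, 11))
Mul(Function('d')(31), Add(Function('D')(33), Function('t')(35))) = Mul(Rational(-103, 11), Add(Pow(Add(-8, 33), Rational(1, 2)), Add(-4, Mul(-1, 35)))) = Mul(Rational(-103, 11), Add(Pow(25, Rational(1, 2)), Add(-4, -35))) = Mul(Rational(-103, 11), Add(5, -39)) = Mul(Rational(-103, 11), -34) = Rational(3502, 11)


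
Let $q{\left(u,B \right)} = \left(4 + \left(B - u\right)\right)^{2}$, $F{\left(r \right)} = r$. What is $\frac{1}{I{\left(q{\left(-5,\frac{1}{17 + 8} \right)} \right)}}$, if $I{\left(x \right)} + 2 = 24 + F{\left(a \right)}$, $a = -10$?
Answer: $\frac{1}{12} \approx 0.083333$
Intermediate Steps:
$q{\left(u,B \right)} = \left(4 + B - u\right)^{2}$
$I{\left(x \right)} = 12$ ($I{\left(x \right)} = -2 + \left(24 - 10\right) = -2 + 14 = 12$)
$\frac{1}{I{\left(q{\left(-5,\frac{1}{17 + 8} \right)} \right)}} = \frac{1}{12}$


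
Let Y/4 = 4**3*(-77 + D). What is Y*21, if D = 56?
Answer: -112896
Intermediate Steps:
Y = -5376 (Y = 4*(4**3*(-77 + 56)) = 4*(64*(-21)) = 4*(-1344) = -5376)
Y*21 = -5376*21 = -112896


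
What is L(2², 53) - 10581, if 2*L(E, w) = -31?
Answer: -21193/2 ≈ -10597.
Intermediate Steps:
L(E, w) = -31/2 (L(E, w) = (½)*(-31) = -31/2)
L(2², 53) - 10581 = -31/2 - 10581 = -21193/2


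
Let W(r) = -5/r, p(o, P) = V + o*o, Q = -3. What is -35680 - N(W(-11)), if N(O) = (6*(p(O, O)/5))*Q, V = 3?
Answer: -21579416/605 ≈ -35668.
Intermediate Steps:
p(o, P) = 3 + o² (p(o, P) = 3 + o*o = 3 + o²)
N(O) = -54/5 - 18*O²/5 (N(O) = (6*((3 + O²)/5))*(-3) = (6*((3 + O²)*(⅕)))*(-3) = (6*(⅗ + O²/5))*(-3) = (18/5 + 6*O²/5)*(-3) = -54/5 - 18*O²/5)
-35680 - N(W(-11)) = -35680 - (-54/5 - 18*(-5/(-11))²/5) = -35680 - (-54/5 - 18*(-5*(-1/11))²/5) = -35680 - (-54/5 - 18*(5/11)²/5) = -35680 - (-54/5 - 18/5*25/121) = -35680 - (-54/5 - 90/121) = -35680 - 1*(-6984/605) = -35680 + 6984/605 = -21579416/605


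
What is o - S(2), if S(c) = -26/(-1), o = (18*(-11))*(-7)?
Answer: 1360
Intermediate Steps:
o = 1386 (o = -198*(-7) = 1386)
S(c) = 26 (S(c) = -26*(-1) = 26)
o - S(2) = 1386 - 1*26 = 1386 - 26 = 1360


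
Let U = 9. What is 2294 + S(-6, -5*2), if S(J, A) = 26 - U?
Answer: 2311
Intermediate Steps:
S(J, A) = 17 (S(J, A) = 26 - 1*9 = 26 - 9 = 17)
2294 + S(-6, -5*2) = 2294 + 17 = 2311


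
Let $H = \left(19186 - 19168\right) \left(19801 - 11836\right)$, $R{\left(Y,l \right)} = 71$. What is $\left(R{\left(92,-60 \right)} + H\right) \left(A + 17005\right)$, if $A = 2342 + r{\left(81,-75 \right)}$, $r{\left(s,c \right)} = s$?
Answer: $2786771748$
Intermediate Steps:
$A = 2423$ ($A = 2342 + 81 = 2423$)
$H = 143370$ ($H = \left(19186 - 19168\right) 7965 = 18 \cdot 7965 = 143370$)
$\left(R{\left(92,-60 \right)} + H\right) \left(A + 17005\right) = \left(71 + 143370\right) \left(2423 + 17005\right) = 143441 \cdot 19428 = 2786771748$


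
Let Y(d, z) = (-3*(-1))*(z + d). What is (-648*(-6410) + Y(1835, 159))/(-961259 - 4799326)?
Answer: -1386554/1920195 ≈ -0.72209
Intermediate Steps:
Y(d, z) = 3*d + 3*z (Y(d, z) = 3*(d + z) = 3*d + 3*z)
(-648*(-6410) + Y(1835, 159))/(-961259 - 4799326) = (-648*(-6410) + (3*1835 + 3*159))/(-961259 - 4799326) = (4153680 + (5505 + 477))/(-5760585) = (4153680 + 5982)*(-1/5760585) = 4159662*(-1/5760585) = -1386554/1920195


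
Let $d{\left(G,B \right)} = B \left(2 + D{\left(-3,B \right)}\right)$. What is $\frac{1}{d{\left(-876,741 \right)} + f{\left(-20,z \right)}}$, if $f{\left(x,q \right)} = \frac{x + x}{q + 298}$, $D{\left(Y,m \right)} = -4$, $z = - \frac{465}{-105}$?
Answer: $- \frac{2117}{3137674} \approx -0.0006747$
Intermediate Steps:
$z = \frac{31}{7}$ ($z = \left(-465\right) \left(- \frac{1}{105}\right) = \frac{31}{7} \approx 4.4286$)
$f{\left(x,q \right)} = \frac{2 x}{298 + q}$
$d{\left(G,B \right)} = - 2 B$ ($d{\left(G,B \right)} = B \left(2 - 4\right) = B \left(-2\right) = - 2 B$)
$\frac{1}{d{\left(-876,741 \right)} + f{\left(-20,z \right)}} = \frac{1}{\left(-2\right) 741 + 2 \left(-20\right) \frac{1}{298 + \frac{31}{7}}} = \frac{1}{-1482 + 2 \left(-20\right) \frac{1}{\frac{2117}{7}}} = \frac{1}{-1482 + 2 \left(-20\right) \frac{7}{2117}} = \frac{1}{-1482 - \frac{280}{2117}} = \frac{1}{- \frac{3137674}{2117}} = - \frac{2117}{3137674}$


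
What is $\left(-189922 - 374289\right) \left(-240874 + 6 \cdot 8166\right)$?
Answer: $108259678258$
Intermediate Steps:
$\left(-189922 - 374289\right) \left(-240874 + 6 \cdot 8166\right) = - 564211 \left(-240874 + 48996\right) = \left(-564211\right) \left(-191878\right) = 108259678258$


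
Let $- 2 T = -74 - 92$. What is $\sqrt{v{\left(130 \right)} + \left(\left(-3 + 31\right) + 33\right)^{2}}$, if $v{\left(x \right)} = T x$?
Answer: $\sqrt{14511} \approx 120.46$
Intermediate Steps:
$T = 83$ ($T = - \frac{-74 - 92}{2} = \left(- \frac{1}{2}\right) \left(-166\right) = 83$)
$v{\left(x \right)} = 83 x$
$\sqrt{v{\left(130 \right)} + \left(\left(-3 + 31\right) + 33\right)^{2}} = \sqrt{83 \cdot 130 + \left(\left(-3 + 31\right) + 33\right)^{2}} = \sqrt{10790 + \left(28 + 33\right)^{2}} = \sqrt{10790 + 61^{2}} = \sqrt{10790 + 3721} = \sqrt{14511}$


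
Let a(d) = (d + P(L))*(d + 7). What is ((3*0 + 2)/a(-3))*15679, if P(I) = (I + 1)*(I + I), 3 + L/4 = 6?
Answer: 15679/618 ≈ 25.371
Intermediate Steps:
L = 12 (L = -12 + 4*6 = -12 + 24 = 12)
P(I) = 2*I*(1 + I) (P(I) = (1 + I)*(2*I) = 2*I*(1 + I))
a(d) = (7 + d)*(312 + d) (a(d) = (d + 2*12*(1 + 12))*(d + 7) = (d + 2*12*13)*(7 + d) = (d + 312)*(7 + d) = (312 + d)*(7 + d) = (7 + d)*(312 + d))
((3*0 + 2)/a(-3))*15679 = ((3*0 + 2)/(2184 + (-3)² + 319*(-3)))*15679 = ((0 + 2)/(2184 + 9 - 957))*15679 = (2/1236)*15679 = (2*(1/1236))*15679 = (1/618)*15679 = 15679/618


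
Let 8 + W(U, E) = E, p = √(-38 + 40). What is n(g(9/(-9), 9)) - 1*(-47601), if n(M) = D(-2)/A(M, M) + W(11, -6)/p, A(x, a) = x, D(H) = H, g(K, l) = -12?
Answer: 285607/6 - 7*√2 ≈ 47591.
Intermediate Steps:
p = √2 ≈ 1.4142
W(U, E) = -8 + E
n(M) = -7*√2 - 2/M (n(M) = -2/M + (-8 - 6)/(√2) = -2/M - 7*√2 = -7*√2 - 2/M)
n(g(9/(-9), 9)) - 1*(-47601) = (-7*√2 - 2/(-12)) - 1*(-47601) = (-7*√2 - 2*(-1/12)) + 47601 = (-7*√2 + ⅙) + 47601 = (⅙ - 7*√2) + 47601 = 285607/6 - 7*√2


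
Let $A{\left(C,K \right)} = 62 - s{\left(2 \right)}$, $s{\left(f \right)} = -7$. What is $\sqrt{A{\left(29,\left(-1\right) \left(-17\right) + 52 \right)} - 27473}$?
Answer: $2 i \sqrt{6851} \approx 165.54 i$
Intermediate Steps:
$A{\left(C,K \right)} = 69$ ($A{\left(C,K \right)} = 62 - -7 = 62 + 7 = 69$)
$\sqrt{A{\left(29,\left(-1\right) \left(-17\right) + 52 \right)} - 27473} = \sqrt{69 - 27473} = \sqrt{-27404} = 2 i \sqrt{6851}$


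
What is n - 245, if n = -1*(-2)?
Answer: -243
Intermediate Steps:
n = 2
n - 245 = 2 - 245 = -243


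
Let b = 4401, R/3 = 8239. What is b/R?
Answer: 1467/8239 ≈ 0.17806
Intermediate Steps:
R = 24717 (R = 3*8239 = 24717)
b/R = 4401/24717 = 4401*(1/24717) = 1467/8239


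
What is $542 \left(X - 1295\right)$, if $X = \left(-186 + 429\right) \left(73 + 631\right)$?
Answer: $92019134$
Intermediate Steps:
$X = 171072$ ($X = 243 \cdot 704 = 171072$)
$542 \left(X - 1295\right) = 542 \left(171072 - 1295\right) = 542 \cdot 169777 = 92019134$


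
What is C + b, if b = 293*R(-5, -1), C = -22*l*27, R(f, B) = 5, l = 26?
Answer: -13979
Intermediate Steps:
C = -15444 (C = -22*26*27 = -572*27 = -15444)
b = 1465 (b = 293*5 = 1465)
C + b = -15444 + 1465 = -13979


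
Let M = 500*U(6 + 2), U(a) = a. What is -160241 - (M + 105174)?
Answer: -269415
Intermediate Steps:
M = 4000 (M = 500*(6 + 2) = 500*8 = 4000)
-160241 - (M + 105174) = -160241 - (4000 + 105174) = -160241 - 1*109174 = -160241 - 109174 = -269415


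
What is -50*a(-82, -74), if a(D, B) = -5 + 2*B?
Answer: 7650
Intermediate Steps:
-50*a(-82, -74) = -50*(-5 + 2*(-74)) = -50*(-5 - 148) = -50*(-153) = 7650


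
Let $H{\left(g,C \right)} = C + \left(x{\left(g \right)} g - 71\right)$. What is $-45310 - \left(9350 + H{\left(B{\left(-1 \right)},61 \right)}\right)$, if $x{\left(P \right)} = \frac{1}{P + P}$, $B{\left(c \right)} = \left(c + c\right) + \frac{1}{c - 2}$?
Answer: $- \frac{109301}{2} \approx -54651.0$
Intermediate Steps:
$B{\left(c \right)} = \frac{1}{-2 + c} + 2 c$ ($B{\left(c \right)} = 2 c + \frac{1}{-2 + c} = \frac{1}{-2 + c} + 2 c$)
$x{\left(P \right)} = \frac{1}{2 P}$
$H{\left(g,C \right)} = - \frac{141}{2} + C$ ($H{\left(g,C \right)} = C + \left(\frac{1}{2 g} g - 71\right) = C + \left(\frac{1}{2} - 71\right) = C - \frac{141}{2} = - \frac{141}{2} + C$)
$-45310 - \left(9350 + H{\left(B{\left(-1 \right)},61 \right)}\right) = -45310 - \left(9350 + \left(- \frac{141}{2} + 61\right)\right) = -45310 - \left(9350 - \frac{19}{2}\right) = -45310 - \frac{18681}{2} = - \frac{109301}{2}$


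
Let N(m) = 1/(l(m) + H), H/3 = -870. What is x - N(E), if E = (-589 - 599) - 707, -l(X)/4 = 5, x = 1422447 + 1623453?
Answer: 8010717001/2630 ≈ 3.0459e+6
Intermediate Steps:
x = 3045900
l(X) = -20 (l(X) = -4*5 = -20)
H = -2610 (H = 3*(-870) = -2610)
E = -1895 (E = -1188 - 707 = -1895)
N(m) = -1/2630 (N(m) = 1/(-20 - 2610) = 1/(-2630) = -1/2630)
x - N(E) = 3045900 - 1*(-1/2630) = 3045900 + 1/2630 = 8010717001/2630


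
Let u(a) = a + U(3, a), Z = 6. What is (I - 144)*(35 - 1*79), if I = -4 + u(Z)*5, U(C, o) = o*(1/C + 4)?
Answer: -528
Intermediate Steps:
U(C, o) = o*(4 + 1/C)
u(a) = 16*a/3 (u(a) = a + (4*a + a/3) = a + 13*a/3 = 16*a/3)
I = 156 (I = -4 + ((16/3)*6)*5 = -4 + 32*5 = -4 + 160 = 156)
(I - 144)*(35 - 1*79) = (156 - 144)*(35 - 1*79) = 12*(35 - 79) = 12*(-44) = -528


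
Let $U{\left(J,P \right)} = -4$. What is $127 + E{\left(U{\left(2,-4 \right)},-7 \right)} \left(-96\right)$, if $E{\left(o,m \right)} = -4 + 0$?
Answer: $511$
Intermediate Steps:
$E{\left(o,m \right)} = -4$
$127 + E{\left(U{\left(2,-4 \right)},-7 \right)} \left(-96\right) = 127 - -384 = 127 + 384 = 511$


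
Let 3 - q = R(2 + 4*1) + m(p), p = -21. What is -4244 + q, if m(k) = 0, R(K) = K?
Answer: -4247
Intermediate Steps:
q = -3 (q = 3 - ((2 + 4*1) + 0) = 3 - ((2 + 4) + 0) = 3 - (6 + 0) = 3 - 1*6 = 3 - 6 = -3)
-4244 + q = -4244 - 3 = -4247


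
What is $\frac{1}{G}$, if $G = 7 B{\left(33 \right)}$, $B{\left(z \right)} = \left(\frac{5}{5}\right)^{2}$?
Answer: $\frac{1}{7} \approx 0.14286$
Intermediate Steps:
$B{\left(z \right)} = 1$ ($B{\left(z \right)} = \left(5 \cdot \frac{1}{5}\right)^{2} = 1^{2} = 1$)
$G = 7$ ($G = 7 \cdot 1 = 7$)
$\frac{1}{G} = \frac{1}{7}$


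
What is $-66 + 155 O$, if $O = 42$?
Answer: $6444$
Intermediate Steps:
$-66 + 155 O = -66 + 155 \cdot 42 = -66 + 6510 = 6444$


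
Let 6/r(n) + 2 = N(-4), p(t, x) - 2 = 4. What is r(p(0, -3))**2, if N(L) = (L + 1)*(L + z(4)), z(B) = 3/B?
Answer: 576/961 ≈ 0.59938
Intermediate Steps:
p(t, x) = 6 (p(t, x) = 2 + 4 = 6)
N(L) = (1 + L)*(3/4 + L) (N(L) = (L + 1)*(L + 3/4) = (1 + L)*(L + 3*(1/4)) = (1 + L)*(L + 3/4) = (1 + L)*(3/4 + L))
r(n) = 24/31 (r(n) = 6/(-2 + (3/4 + (-4)**2 + (7/4)*(-4))) = 6/(-2 + (3/4 + 16 - 7)) = 6/(-2 + 39/4) = 6/(31/4) = 6*(4/31) = 24/31)
r(p(0, -3))**2 = (24/31)**2 = 576/961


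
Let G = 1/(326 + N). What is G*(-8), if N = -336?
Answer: 4/5 ≈ 0.80000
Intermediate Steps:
G = -1/10 (G = 1/(326 - 336) = 1/(-10) = -1/10 ≈ -0.10000)
G*(-8) = -1/10*(-8) = 4/5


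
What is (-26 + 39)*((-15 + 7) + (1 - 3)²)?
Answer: -52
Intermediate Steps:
(-26 + 39)*((-15 + 7) + (1 - 3)²) = 13*(-8 + (-2)²) = 13*(-8 + 4) = 13*(-4) = -52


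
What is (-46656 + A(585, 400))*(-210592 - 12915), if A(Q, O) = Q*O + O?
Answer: -41962098208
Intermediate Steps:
A(Q, O) = O + O*Q (A(Q, O) = O*Q + O = O + O*Q)
(-46656 + A(585, 400))*(-210592 - 12915) = (-46656 + 400*(1 + 585))*(-210592 - 12915) = (-46656 + 400*586)*(-223507) = (-46656 + 234400)*(-223507) = 187744*(-223507) = -41962098208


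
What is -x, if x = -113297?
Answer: 113297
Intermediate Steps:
-x = -1*(-113297) = 113297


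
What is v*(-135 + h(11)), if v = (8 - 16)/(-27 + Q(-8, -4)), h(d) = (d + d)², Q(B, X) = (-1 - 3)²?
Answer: 2792/11 ≈ 253.82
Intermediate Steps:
Q(B, X) = 16 (Q(B, X) = (-4)² = 16)
h(d) = 4*d² (h(d) = (2*d)² = 4*d²)
v = 8/11 (v = (8 - 16)/(-27 + 16) = -8/(-11) = -8*(-1/11) = 8/11 ≈ 0.72727)
v*(-135 + h(11)) = 8*(-135 + 4*11²)/11 = 8*(-135 + 4*121)/11 = 8*(-135 + 484)/11 = (8/11)*349 = 2792/11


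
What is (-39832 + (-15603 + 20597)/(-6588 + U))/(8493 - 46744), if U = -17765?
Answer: 970033690/931526603 ≈ 1.0413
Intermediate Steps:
(-39832 + (-15603 + 20597)/(-6588 + U))/(8493 - 46744) = (-39832 + (-15603 + 20597)/(-6588 - 17765))/(8493 - 46744) = (-39832 + 4994/(-24353))/(-38251) = (-39832 + 4994*(-1/24353))*(-1/38251) = (-39832 - 4994/24353)*(-1/38251) = -970033690/24353*(-1/38251) = 970033690/931526603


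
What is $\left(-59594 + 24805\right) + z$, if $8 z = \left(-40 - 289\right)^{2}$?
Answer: $- \frac{170071}{8} \approx -21259.0$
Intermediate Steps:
$z = \frac{108241}{8}$ ($z = \frac{\left(-40 - 289\right)^{2}}{8} = \frac{\left(-329\right)^{2}}{8} = \frac{1}{8} \cdot 108241 = \frac{108241}{8} \approx 13530.0$)
$\left(-59594 + 24805\right) + z = \left(-59594 + 24805\right) + \frac{108241}{8} = -34789 + \frac{108241}{8} = - \frac{170071}{8}$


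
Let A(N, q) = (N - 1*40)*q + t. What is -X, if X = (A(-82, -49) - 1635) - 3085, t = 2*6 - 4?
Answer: -1266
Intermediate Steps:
t = 8 (t = 12 - 4 = 8)
A(N, q) = 8 + q*(-40 + N) (A(N, q) = (N - 1*40)*q + 8 = (N - 40)*q + 8 = (-40 + N)*q + 8 = q*(-40 + N) + 8 = 8 + q*(-40 + N))
X = 1266 (X = ((8 - 40*(-49) - 82*(-49)) - 1635) - 3085 = ((8 + 1960 + 4018) - 1635) - 3085 = (5986 - 1635) - 3085 = 4351 - 3085 = 1266)
-X = -1*1266 = -1266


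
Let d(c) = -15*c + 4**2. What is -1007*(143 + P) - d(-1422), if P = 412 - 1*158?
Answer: -421125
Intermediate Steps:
P = 254 (P = 412 - 158 = 254)
d(c) = 16 - 15*c (d(c) = -15*c + 16 = 16 - 15*c)
-1007*(143 + P) - d(-1422) = -1007*(143 + 254) - (16 - 15*(-1422)) = -1007*397 - (16 + 21330) = -399779 - 1*21346 = -399779 - 21346 = -421125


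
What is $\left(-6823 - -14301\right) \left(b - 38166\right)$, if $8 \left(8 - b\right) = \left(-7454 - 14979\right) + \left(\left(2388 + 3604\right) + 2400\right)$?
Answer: $- \frac{1088882797}{4} \approx -2.7222 \cdot 10^{8}$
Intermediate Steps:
$b = \frac{14105}{8}$ ($b = 8 - \frac{\left(-7454 - 14979\right) + \left(\left(2388 + 3604\right) + 2400\right)}{8} = 8 - \frac{-22433 + \left(5992 + 2400\right)}{8} = 8 - \frac{-22433 + 8392}{8} = 8 - - \frac{14041}{8} = 8 + \frac{14041}{8} = \frac{14105}{8} \approx 1763.1$)
$\left(-6823 - -14301\right) \left(b - 38166\right) = \left(-6823 - -14301\right) \left(\frac{14105}{8} - 38166\right) = \left(-6823 + 14301\right) \left(- \frac{291223}{8}\right) = 7478 \left(- \frac{291223}{8}\right) = - \frac{1088882797}{4}$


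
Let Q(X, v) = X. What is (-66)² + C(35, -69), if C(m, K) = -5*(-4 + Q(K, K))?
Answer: 4721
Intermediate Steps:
C(m, K) = 20 - 5*K (C(m, K) = -5*(-4 + K) = 20 - 5*K)
(-66)² + C(35, -69) = (-66)² + (20 - 5*(-69)) = 4356 + (20 + 345) = 4356 + 365 = 4721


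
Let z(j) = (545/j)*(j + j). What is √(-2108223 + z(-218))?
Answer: I*√2107133 ≈ 1451.6*I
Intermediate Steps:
z(j) = 1090 (z(j) = (545/j)*(2*j) = 1090)
√(-2108223 + z(-218)) = √(-2108223 + 1090) = √(-2107133) = I*√2107133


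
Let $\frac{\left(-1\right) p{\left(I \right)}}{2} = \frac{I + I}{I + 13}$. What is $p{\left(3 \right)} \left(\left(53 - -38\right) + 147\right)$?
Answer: $- \frac{357}{2} \approx -178.5$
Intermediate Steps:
$p{\left(I \right)} = - \frac{4 I}{13 + I}$ ($p{\left(I \right)} = - 2 \frac{I + I}{I + 13} = - 2 \frac{2 I}{13 + I} = - \frac{4 I}{13 + I}$)
$p{\left(3 \right)} \left(\left(53 - -38\right) + 147\right) = \left(-4\right) 3 \frac{1}{13 + 3} \left(\left(53 - -38\right) + 147\right) = \left(-4\right) 3 \cdot \frac{1}{16} \left(\left(53 + 38\right) + 147\right) = \left(-4\right) 3 \cdot \frac{1}{16} \left(91 + 147\right) = \left(- \frac{3}{4}\right) 238 = - \frac{357}{2}$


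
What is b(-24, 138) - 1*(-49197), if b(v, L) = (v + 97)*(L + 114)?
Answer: 67593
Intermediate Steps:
b(v, L) = (97 + v)*(114 + L)
b(-24, 138) - 1*(-49197) = (11058 + 97*138 + 114*(-24) + 138*(-24)) - 1*(-49197) = (11058 + 13386 - 2736 - 3312) + 49197 = 18396 + 49197 = 67593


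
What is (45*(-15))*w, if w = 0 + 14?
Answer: -9450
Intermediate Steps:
w = 14
(45*(-15))*w = (45*(-15))*14 = -675*14 = -9450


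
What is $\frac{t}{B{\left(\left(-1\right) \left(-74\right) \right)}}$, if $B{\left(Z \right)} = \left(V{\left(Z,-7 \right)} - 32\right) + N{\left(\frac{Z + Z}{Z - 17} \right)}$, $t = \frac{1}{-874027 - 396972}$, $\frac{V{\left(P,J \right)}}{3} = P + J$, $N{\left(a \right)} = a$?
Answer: $- \frac{57}{12431641219} \approx -4.5851 \cdot 10^{-9}$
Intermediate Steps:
$V{\left(P,J \right)} = 3 J + 3 P$ ($V{\left(P,J \right)} = 3 \left(P + J\right) = 3 \left(J + P\right) = 3 J + 3 P$)
$t = - \frac{1}{1270999}$ ($t = \frac{1}{-1270999} = - \frac{1}{1270999} \approx -7.8678 \cdot 10^{-7}$)
$B{\left(Z \right)} = -53 + 3 Z + \frac{2 Z}{-17 + Z}$ ($B{\left(Z \right)} = \left(\left(3 \left(-7\right) + 3 Z\right) - 32\right) + \frac{Z + Z}{Z - 17} = \left(\left(-21 + 3 Z\right) - 32\right) + \frac{2 Z}{-17 + Z} = \left(-53 + 3 Z\right) + \frac{2 Z}{-17 + Z} = -53 + 3 Z + \frac{2 Z}{-17 + Z}$)
$\frac{t}{B{\left(\left(-1\right) \left(-74\right) \right)}} = - \frac{1}{1270999 \frac{901 - 102 \left(\left(-1\right) \left(-74\right)\right) + 3 \left(\left(-1\right) \left(-74\right)\right)^{2}}{-17 - -74}} = - \frac{1}{1270999 \frac{901 - 7548 + 3 \cdot 74^{2}}{-17 + 74}} = - \frac{1}{1270999 \frac{901 - 7548 + 3 \cdot 5476}{57}} = - \frac{1}{1270999 \frac{901 - 7548 + 16428}{57}} = - \frac{1}{1270999 \cdot \frac{1}{57} \cdot 9781} = - \frac{1}{1270999 \cdot \frac{9781}{57}} = \left(- \frac{1}{1270999}\right) \frac{57}{9781} = - \frac{57}{12431641219}$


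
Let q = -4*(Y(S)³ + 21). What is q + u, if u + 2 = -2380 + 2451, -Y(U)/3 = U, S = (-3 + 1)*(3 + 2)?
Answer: -108015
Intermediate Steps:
S = -10 (S = -2*5 = -10)
Y(U) = -3*U
u = 69 (u = -2 + (-2380 + 2451) = -2 + 71 = 69)
q = -108084 (q = -4*((-3*(-10))³ + 21) = -4*(30³ + 21) = -4*(27000 + 21) = -4*27021 = -108084)
q + u = -108084 + 69 = -108015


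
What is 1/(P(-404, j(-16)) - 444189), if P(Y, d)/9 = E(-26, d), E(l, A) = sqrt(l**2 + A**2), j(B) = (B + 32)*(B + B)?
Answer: -148063/65760859767 - 2*sqrt(65705)/21920286589 ≈ -2.2749e-6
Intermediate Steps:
j(B) = 2*B*(32 + B) (j(B) = (32 + B)*(2*B) = 2*B*(32 + B))
E(l, A) = sqrt(A**2 + l**2)
P(Y, d) = 9*sqrt(676 + d**2) (P(Y, d) = 9*sqrt(d**2 + (-26)**2) = 9*sqrt(d**2 + 676) = 9*sqrt(676 + d**2))
1/(P(-404, j(-16)) - 444189) = 1/(9*sqrt(676 + (2*(-16)*(32 - 16))**2) - 444189) = 1/(9*sqrt(676 + (2*(-16)*16)**2) - 444189) = 1/(9*sqrt(676 + (-512)**2) - 444189) = 1/(9*sqrt(676 + 262144) - 444189) = 1/(9*sqrt(262820) - 444189) = 1/(9*(2*sqrt(65705)) - 444189) = 1/(18*sqrt(65705) - 444189) = 1/(-444189 + 18*sqrt(65705))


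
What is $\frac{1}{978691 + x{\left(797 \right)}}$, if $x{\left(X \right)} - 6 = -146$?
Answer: $\frac{1}{978551} \approx 1.0219 \cdot 10^{-6}$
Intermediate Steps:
$x{\left(X \right)} = -140$ ($x{\left(X \right)} = 6 - 146 = -140$)
$\frac{1}{978691 + x{\left(797 \right)}} = \frac{1}{978691 - 140} = \frac{1}{978551}$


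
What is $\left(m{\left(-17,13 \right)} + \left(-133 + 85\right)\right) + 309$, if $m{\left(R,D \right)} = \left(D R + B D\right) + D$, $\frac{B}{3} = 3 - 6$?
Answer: $-64$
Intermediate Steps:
$B = -9$ ($B = 3 \left(3 - 6\right) = 3 \left(-3\right) = -9$)
$m{\left(R,D \right)} = - 8 D + D R$ ($m{\left(R,D \right)} = \left(D R - 9 D\right) + D = \left(- 9 D + D R\right) + D = - 8 D + D R$)
$\left(m{\left(-17,13 \right)} + \left(-133 + 85\right)\right) + 309 = \left(13 \left(-8 - 17\right) + \left(-133 + 85\right)\right) + 309 = \left(13 \left(-25\right) - 48\right) + 309 = \left(-325 - 48\right) + 309 = -373 + 309 = -64$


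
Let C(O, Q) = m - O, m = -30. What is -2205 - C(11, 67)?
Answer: -2164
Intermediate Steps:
C(O, Q) = -30 - O
-2205 - C(11, 67) = -2205 - (-30 - 1*11) = -2205 - (-30 - 11) = -2205 - 1*(-41) = -2205 + 41 = -2164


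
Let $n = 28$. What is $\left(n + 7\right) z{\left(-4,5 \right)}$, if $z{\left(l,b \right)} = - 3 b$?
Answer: $-525$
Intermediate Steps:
$\left(n + 7\right) z{\left(-4,5 \right)} = \left(28 + 7\right) \left(\left(-3\right) 5\right) = 35 \left(-15\right) = -525$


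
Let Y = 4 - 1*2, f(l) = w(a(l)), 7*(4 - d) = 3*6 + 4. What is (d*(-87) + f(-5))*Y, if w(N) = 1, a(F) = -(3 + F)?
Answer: -1030/7 ≈ -147.14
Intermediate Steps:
d = 6/7 (d = 4 - (3*6 + 4)/7 = 4 - (18 + 4)/7 = 4 - 1/7*22 = 4 - 22/7 = 6/7 ≈ 0.85714)
a(F) = -3 - F
f(l) = 1
Y = 2 (Y = 4 - 2 = 2)
(d*(-87) + f(-5))*Y = ((6/7)*(-87) + 1)*2 = (-522/7 + 1)*2 = -515/7*2 = -1030/7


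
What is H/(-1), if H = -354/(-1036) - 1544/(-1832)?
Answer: -140507/118622 ≈ -1.1845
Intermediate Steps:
H = 140507/118622 (H = -354*(-1/1036) - 1544*(-1/1832) = 177/518 + 193/229 = 140507/118622 ≈ 1.1845)
H/(-1) = (140507/118622)/(-1) = (140507/118622)*(-1) = -140507/118622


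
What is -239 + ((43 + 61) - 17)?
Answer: -152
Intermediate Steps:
-239 + ((43 + 61) - 17) = -239 + (104 - 17) = -239 + 87 = -152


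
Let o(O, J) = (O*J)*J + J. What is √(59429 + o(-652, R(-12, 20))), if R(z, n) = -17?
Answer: 2*I*√32254 ≈ 359.19*I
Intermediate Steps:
o(O, J) = J + O*J² (o(O, J) = (J*O)*J + J = O*J² + J = J + O*J²)
√(59429 + o(-652, R(-12, 20))) = √(59429 - 17*(1 - 17*(-652))) = √(59429 - 17*(1 + 11084)) = √(59429 - 17*11085) = √(59429 - 188445) = √(-129016) = 2*I*√32254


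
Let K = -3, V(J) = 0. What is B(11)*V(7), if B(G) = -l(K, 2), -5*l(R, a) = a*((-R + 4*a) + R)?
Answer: 0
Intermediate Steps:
l(R, a) = -4*a²/5 (l(R, a) = -a*((-R + 4*a) + R)/5 = -a*4*a/5 = -4*a²/5)
B(G) = 16/5 (B(G) = -(-4)*2²/5 = -(-4)*4/5 = -1*(-16/5) = 16/5)
B(11)*V(7) = (16/5)*0 = 0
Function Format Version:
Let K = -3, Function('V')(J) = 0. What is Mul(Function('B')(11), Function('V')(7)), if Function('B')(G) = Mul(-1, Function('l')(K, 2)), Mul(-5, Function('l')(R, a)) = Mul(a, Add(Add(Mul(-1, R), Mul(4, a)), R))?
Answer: 0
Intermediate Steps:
Function('l')(R, a) = Mul(Rational(-4, 5), Pow(a, 2)) (Function('l')(R, a) = Mul(Rational(-1, 5), Mul(a, Add(Add(Mul(-1, R), Mul(4, a)), R))) = Mul(Rational(-1, 5), Mul(a, Mul(4, a))) = Mul(Rational(-1, 5), Mul(4, Pow(a, 2))) = Mul(Rational(-4, 5), Pow(a, 2)))
Function('B')(G) = Rational(16, 5) (Function('B')(G) = Mul(-1, Mul(Rational(-4, 5), Pow(2, 2))) = Mul(-1, Mul(Rational(-4, 5), 4)) = Mul(-1, Rational(-16, 5)) = Rational(16, 5))
Mul(Function('B')(11), Function('V')(7)) = Mul(Rational(16, 5), 0) = 0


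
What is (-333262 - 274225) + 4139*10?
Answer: -566097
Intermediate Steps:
(-333262 - 274225) + 4139*10 = -607487 + 41390 = -566097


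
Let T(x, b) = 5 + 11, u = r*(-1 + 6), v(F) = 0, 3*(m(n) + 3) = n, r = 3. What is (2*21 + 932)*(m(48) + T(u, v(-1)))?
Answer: 28246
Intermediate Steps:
m(n) = -3 + n/3
u = 15 (u = 3*(-1 + 6) = 3*5 = 15)
T(x, b) = 16
(2*21 + 932)*(m(48) + T(u, v(-1))) = (2*21 + 932)*((-3 + (1/3)*48) + 16) = (42 + 932)*((-3 + 16) + 16) = 974*(13 + 16) = 974*29 = 28246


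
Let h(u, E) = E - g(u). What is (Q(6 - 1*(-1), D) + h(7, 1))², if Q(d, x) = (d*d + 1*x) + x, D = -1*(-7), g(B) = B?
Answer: 3249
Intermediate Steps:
D = 7
Q(d, x) = d² + 2*x (Q(d, x) = (d² + x) + x = (x + d²) + x = d² + 2*x)
h(u, E) = E - u
(Q(6 - 1*(-1), D) + h(7, 1))² = (((6 - 1*(-1))² + 2*7) + (1 - 1*7))² = (((6 + 1)² + 14) + (1 - 7))² = ((7² + 14) - 6)² = ((49 + 14) - 6)² = (63 - 6)² = 57² = 3249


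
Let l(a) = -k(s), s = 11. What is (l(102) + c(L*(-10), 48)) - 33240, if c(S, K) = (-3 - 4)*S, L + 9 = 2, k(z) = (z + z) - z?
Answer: -33741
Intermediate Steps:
k(z) = z (k(z) = 2*z - z = z)
L = -7 (L = -9 + 2 = -7)
l(a) = -11 (l(a) = -1*11 = -11)
c(S, K) = -7*S
(l(102) + c(L*(-10), 48)) - 33240 = (-11 - (-49)*(-10)) - 33240 = (-11 - 7*70) - 33240 = (-11 - 490) - 33240 = -501 - 33240 = -33741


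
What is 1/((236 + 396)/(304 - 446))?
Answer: -71/316 ≈ -0.22468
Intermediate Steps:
1/((236 + 396)/(304 - 446)) = 1/(632/(-142)) = 1/(632*(-1/142)) = 1/(-316/71) = -71/316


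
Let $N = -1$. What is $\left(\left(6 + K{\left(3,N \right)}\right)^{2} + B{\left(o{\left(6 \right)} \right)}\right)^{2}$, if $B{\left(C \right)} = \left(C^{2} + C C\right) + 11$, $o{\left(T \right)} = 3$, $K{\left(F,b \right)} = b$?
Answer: $2916$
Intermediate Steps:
$B{\left(C \right)} = 11 + 2 C^{2}$ ($B{\left(C \right)} = \left(C^{2} + C^{2}\right) + 11 = 2 C^{2} + 11 = 11 + 2 C^{2}$)
$\left(\left(6 + K{\left(3,N \right)}\right)^{2} + B{\left(o{\left(6 \right)} \right)}\right)^{2} = \left(\left(6 - 1\right)^{2} + \left(11 + 2 \cdot 3^{2}\right)\right)^{2} = \left(5^{2} + \left(11 + 2 \cdot 9\right)\right)^{2} = \left(25 + \left(11 + 18\right)\right)^{2} = \left(25 + 29\right)^{2} = 54^{2} = 2916$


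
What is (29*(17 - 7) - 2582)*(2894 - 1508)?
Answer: -3176712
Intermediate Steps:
(29*(17 - 7) - 2582)*(2894 - 1508) = (29*10 - 2582)*1386 = (290 - 2582)*1386 = -2292*1386 = -3176712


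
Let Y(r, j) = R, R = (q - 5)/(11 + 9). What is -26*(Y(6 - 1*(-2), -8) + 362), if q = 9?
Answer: -47086/5 ≈ -9417.2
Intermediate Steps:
R = ⅕ (R = (9 - 5)/(11 + 9) = 4/20 = 4*(1/20) = ⅕ ≈ 0.20000)
Y(r, j) = ⅕
-26*(Y(6 - 1*(-2), -8) + 362) = -26*(⅕ + 362) = -26*1811/5 = -47086/5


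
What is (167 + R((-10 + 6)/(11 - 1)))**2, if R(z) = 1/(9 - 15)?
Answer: 1002001/36 ≈ 27833.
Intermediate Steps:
R(z) = -1/6 (R(z) = 1/(-6) = -1/6)
(167 + R((-10 + 6)/(11 - 1)))**2 = (167 - 1/6)**2 = (1001/6)**2 = 1002001/36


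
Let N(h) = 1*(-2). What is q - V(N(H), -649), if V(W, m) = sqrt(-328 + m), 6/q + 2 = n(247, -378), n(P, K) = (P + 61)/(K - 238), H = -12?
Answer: -12/5 - I*sqrt(977) ≈ -2.4 - 31.257*I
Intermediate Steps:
N(h) = -2
n(P, K) = (61 + P)/(-238 + K)
q = -12/5 (q = 6/(-2 + (61 + 247)/(-238 - 378)) = 6/(-2 + 308/(-616)) = 6/(-2 - 1/616*308) = 6/(-2 - 1/2) = 6/(-5/2) = 6*(-2/5) = -12/5 ≈ -2.4000)
q - V(N(H), -649) = -12/5 - sqrt(-328 - 649) = -12/5 - sqrt(-977) = -12/5 - I*sqrt(977)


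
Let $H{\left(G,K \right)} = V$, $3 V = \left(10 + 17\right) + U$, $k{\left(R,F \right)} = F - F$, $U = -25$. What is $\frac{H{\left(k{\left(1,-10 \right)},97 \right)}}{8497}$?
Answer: $\frac{2}{25491} \approx 7.8459 \cdot 10^{-5}$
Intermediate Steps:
$k{\left(R,F \right)} = 0$
$V = \frac{2}{3}$ ($V = \frac{\left(10 + 17\right) - 25}{3} = \frac{27 - 25}{3} = \frac{1}{3} \cdot 2 = \frac{2}{3} \approx 0.66667$)
$H{\left(G,K \right)} = \frac{2}{3}$
$\frac{H{\left(k{\left(1,-10 \right)},97 \right)}}{8497} = \frac{2}{3 \cdot 8497} = \frac{2}{3} \cdot \frac{1}{8497} = \frac{2}{25491}$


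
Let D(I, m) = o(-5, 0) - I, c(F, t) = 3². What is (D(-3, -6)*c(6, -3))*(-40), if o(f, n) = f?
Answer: 720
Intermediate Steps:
c(F, t) = 9
D(I, m) = -5 - I
(D(-3, -6)*c(6, -3))*(-40) = ((-5 - 1*(-3))*9)*(-40) = ((-5 + 3)*9)*(-40) = -2*9*(-40) = -18*(-40) = 720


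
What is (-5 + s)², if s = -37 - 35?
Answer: 5929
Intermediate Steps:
s = -72
(-5 + s)² = (-5 - 72)² = (-77)² = 5929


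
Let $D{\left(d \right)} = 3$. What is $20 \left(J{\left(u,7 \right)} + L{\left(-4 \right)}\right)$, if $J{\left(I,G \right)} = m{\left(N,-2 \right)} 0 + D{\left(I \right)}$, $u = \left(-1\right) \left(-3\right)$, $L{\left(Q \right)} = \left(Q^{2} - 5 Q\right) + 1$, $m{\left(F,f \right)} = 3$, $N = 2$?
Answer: $800$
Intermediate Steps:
$L{\left(Q \right)} = 1 + Q^{2} - 5 Q$
$u = 3$
$J{\left(I,G \right)} = 3$ ($J{\left(I,G \right)} = 3 \cdot 0 + 3 = 0 + 3 = 3$)
$20 \left(J{\left(u,7 \right)} + L{\left(-4 \right)}\right) = 20 \left(3 + \left(1 + \left(-4\right)^{2} - -20\right)\right) = 20 \left(3 + \left(1 + 16 + 20\right)\right) = 20 \left(3 + 37\right) = 20 \cdot 40 = 800$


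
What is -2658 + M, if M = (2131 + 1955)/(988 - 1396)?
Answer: -181425/68 ≈ -2668.0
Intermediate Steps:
M = -681/68 (M = 4086/(-408) = 4086*(-1/408) = -681/68 ≈ -10.015)
-2658 + M = -2658 - 681/68 = -181425/68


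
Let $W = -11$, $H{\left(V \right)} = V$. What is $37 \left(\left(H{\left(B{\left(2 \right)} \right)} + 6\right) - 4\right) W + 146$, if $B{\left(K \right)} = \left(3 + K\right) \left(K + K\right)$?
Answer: $-8808$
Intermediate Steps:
$B{\left(K \right)} = 2 K \left(3 + K\right)$ ($B{\left(K \right)} = \left(3 + K\right) 2 K = 2 K \left(3 + K\right)$)
$37 \left(\left(H{\left(B{\left(2 \right)} \right)} + 6\right) - 4\right) W + 146 = 37 \left(\left(2 \cdot 2 \left(3 + 2\right) + 6\right) - 4\right) \left(-11\right) + 146 = 37 \left(\left(2 \cdot 2 \cdot 5 + 6\right) - 4\right) \left(-11\right) + 146 = 37 \left(\left(20 + 6\right) - 4\right) \left(-11\right) + 146 = 37 \left(26 - 4\right) \left(-11\right) + 146 = 37 \cdot 22 \left(-11\right) + 146 = 814 \left(-11\right) + 146 = -8954 + 146 = -8808$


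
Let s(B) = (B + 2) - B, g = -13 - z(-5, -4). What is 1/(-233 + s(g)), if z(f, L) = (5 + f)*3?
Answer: -1/231 ≈ -0.0043290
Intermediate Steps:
z(f, L) = 15 + 3*f
g = -13 (g = -13 - (15 + 3*(-5)) = -13 - (15 - 15) = -13 - 1*0 = -13 + 0 = -13)
s(B) = 2 (s(B) = (2 + B) - B = 2)
1/(-233 + s(g)) = 1/(-233 + 2) = 1/(-231) = -1/231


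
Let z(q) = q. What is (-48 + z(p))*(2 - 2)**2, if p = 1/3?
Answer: 0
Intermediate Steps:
p = 1/3 ≈ 0.33333
(-48 + z(p))*(2 - 2)**2 = (-48 + 1/3)*(2 - 2)**2 = -143/3*0**2 = -143/3*0 = 0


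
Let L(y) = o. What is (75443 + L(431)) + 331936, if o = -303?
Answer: 407076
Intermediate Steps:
L(y) = -303
(75443 + L(431)) + 331936 = (75443 - 303) + 331936 = 75140 + 331936 = 407076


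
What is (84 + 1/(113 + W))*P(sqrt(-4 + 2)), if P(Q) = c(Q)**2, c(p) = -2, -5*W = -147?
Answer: 59813/178 ≈ 336.03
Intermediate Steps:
W = 147/5 (W = -1/5*(-147) = 147/5 ≈ 29.400)
P(Q) = 4 (P(Q) = (-2)**2 = 4)
(84 + 1/(113 + W))*P(sqrt(-4 + 2)) = (84 + 1/(113 + 147/5))*4 = (84 + 1/(712/5))*4 = (84 + 5/712)*4 = (59813/712)*4 = 59813/178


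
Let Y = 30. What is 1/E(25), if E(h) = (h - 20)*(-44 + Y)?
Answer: -1/70 ≈ -0.014286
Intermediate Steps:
E(h) = 280 - 14*h (E(h) = (h - 20)*(-44 + 30) = (-20 + h)*(-14) = 280 - 14*h)
1/E(25) = 1/(280 - 14*25) = 1/(280 - 350) = 1/(-70) = -1/70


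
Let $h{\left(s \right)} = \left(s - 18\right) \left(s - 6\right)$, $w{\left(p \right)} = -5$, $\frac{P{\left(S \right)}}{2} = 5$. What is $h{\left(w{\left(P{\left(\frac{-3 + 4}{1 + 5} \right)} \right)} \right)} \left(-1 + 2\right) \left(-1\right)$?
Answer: $-253$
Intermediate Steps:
$P{\left(S \right)} = 10$ ($P{\left(S \right)} = 2 \cdot 5 = 10$)
$h{\left(s \right)} = \left(-18 + s\right) \left(-6 + s\right)$
$h{\left(w{\left(P{\left(\frac{-3 + 4}{1 + 5} \right)} \right)} \right)} \left(-1 + 2\right) \left(-1\right) = \left(108 + \left(-5\right)^{2} - -120\right) \left(-1 + 2\right) \left(-1\right) = \left(108 + 25 + 120\right) 1 \left(-1\right) = 253 \left(-1\right) = -253$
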